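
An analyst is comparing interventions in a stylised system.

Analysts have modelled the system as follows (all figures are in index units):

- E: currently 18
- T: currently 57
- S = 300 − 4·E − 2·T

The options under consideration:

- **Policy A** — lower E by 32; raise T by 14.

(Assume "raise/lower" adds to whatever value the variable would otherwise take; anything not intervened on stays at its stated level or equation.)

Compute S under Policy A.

Policy A (E − 32, T + 14):
  E = 18 − 32 = -14
  T = 57 + 14 = 71
  S = 300 − 4·(-14) − 2·71 = 214

214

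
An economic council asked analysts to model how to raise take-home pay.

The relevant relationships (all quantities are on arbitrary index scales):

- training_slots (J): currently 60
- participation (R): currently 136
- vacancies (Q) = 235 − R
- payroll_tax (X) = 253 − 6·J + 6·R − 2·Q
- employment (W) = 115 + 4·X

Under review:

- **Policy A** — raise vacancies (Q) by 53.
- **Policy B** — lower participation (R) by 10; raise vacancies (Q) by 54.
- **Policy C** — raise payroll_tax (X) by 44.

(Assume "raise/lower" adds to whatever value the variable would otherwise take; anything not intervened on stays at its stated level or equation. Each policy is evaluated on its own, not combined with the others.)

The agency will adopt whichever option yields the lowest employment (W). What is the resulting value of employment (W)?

Policy A (Q + 53):
  J = 60
  R = 136
  Q = 235 − 136 (+53 from intervention) = 152
  X = 253 − 6·60 + 6·136 − 2·152 = 405
  W = 115 + 4·405 = 1735
Policy B (R − 10, Q + 54):
  J = 60
  R = 136 − 10 = 126
  Q = 235 − 126 (+54 from intervention) = 163
  X = 253 − 6·60 + 6·126 − 2·163 = 323
  W = 115 + 4·323 = 1407
Policy C (X + 44):
  J = 60
  R = 136
  Q = 235 − 136 = 99
  X = 253 − 6·60 + 6·136 − 2·99 (+44 from intervention) = 555
  W = 115 + 4·555 = 2335
Comparing — Policy A: W=1735, Policy B: W=1407, Policy C: W=2335. Lowest is 1407 (Policy B).

1407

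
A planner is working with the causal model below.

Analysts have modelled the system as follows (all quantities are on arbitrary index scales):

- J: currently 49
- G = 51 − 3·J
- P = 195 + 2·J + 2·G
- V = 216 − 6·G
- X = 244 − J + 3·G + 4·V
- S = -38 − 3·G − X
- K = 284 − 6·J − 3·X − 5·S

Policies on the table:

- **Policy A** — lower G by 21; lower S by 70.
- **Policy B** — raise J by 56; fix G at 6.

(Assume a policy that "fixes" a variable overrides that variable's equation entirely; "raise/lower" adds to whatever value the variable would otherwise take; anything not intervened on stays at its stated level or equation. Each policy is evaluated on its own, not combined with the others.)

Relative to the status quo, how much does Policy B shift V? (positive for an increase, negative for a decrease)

-612

Baseline:
  J = 49
  G = 51 − 3·49 = -96
  V = 216 − 6·(-96) = 792
Policy B (J + 56, G := 6):
  J = 49 + 56 = 105
  G = 6
  V = 216 − 6·6 = 180
Change in V: 180 − 792 = -612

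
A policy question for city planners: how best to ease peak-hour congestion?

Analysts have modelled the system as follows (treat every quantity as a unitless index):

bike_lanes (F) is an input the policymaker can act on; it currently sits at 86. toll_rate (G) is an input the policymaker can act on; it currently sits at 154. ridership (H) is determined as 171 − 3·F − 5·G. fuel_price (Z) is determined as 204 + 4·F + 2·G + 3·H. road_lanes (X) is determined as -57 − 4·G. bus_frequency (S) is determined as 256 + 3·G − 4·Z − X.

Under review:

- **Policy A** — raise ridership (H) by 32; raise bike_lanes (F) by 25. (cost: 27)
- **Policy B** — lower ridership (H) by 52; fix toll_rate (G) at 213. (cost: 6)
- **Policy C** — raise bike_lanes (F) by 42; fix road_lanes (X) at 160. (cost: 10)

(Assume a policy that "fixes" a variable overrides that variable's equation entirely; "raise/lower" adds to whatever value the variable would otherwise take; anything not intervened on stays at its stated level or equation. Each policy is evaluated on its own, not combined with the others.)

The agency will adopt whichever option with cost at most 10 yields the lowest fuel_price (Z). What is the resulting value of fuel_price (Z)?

-2638

Policy B (H − 52, G := 213):
  F = 86
  G = 213
  H = 171 − 3·86 − 5·213 (−52 from intervention) = -1204
  Z = 204 + 4·86 + 2·213 + 3·(-1204) = -2638
Policy C (F + 42, X := 160):
  F = 86 + 42 = 128
  G = 154
  H = 171 − 3·128 − 5·154 = -983
  Z = 204 + 4·128 + 2·154 + 3·(-983) = -1925
Comparing — Policy B: Z=-2638, Policy C: Z=-1925. Lowest is -2638 (Policy B).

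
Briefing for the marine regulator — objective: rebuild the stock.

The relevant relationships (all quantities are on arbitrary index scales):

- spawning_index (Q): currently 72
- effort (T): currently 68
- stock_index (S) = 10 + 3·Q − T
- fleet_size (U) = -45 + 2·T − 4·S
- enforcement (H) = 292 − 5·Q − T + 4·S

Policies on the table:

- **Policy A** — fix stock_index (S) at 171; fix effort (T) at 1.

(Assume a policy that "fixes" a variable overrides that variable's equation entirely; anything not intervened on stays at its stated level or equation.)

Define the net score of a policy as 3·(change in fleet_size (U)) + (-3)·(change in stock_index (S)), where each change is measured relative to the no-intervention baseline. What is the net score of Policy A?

Baseline:
  Q = 72
  T = 68
  S = 10 + 3·72 − 68 = 158
  U = -45 + 2·68 − 4·158 = -541
Policy A (S := 171, T := 1):
  Q = 72
  T = 1
  S = 171
  U = -45 + 2·1 − 4·171 = -727
ΔU = -727 − (-541) = -186; ΔS = 171 − 158 = 13
Score = 3·(-186) + (-3)·13 = -597

-597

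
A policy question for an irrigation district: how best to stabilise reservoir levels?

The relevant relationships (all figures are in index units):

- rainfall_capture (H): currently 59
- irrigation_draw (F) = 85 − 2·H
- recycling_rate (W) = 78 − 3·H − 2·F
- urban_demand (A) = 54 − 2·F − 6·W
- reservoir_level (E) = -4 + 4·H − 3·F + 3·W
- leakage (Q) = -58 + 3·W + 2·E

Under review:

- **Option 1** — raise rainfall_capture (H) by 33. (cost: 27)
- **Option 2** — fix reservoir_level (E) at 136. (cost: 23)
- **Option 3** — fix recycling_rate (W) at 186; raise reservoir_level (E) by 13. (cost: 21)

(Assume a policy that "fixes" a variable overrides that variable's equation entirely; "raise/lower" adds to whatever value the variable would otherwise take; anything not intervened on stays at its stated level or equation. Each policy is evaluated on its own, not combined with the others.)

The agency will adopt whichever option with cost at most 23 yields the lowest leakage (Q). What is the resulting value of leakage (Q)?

115

Option 2 (E := 136):
  H = 59
  F = 85 − 2·59 = -33
  W = 78 − 3·59 − 2·(-33) = -33
  E = 136
  Q = -58 + 3·(-33) + 2·136 = 115
Option 3 (W := 186, E + 13):
  H = 59
  F = 85 − 2·59 = -33
  W = 186
  E = -4 + 4·59 − 3·(-33) + 3·186 (+13 from intervention) = 902
  Q = -58 + 3·186 + 2·902 = 2304
Comparing — Option 2: Q=115, Option 3: Q=2304. Lowest is 115 (Option 2).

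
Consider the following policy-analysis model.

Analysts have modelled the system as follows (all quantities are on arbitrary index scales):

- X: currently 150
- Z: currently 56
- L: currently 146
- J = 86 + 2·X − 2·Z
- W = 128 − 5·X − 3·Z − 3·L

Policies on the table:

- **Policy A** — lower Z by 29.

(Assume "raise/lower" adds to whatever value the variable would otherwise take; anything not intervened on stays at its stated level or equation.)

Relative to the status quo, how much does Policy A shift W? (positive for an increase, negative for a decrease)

87

Baseline:
  X = 150
  Z = 56
  L = 146
  W = 128 − 5·150 − 3·56 − 3·146 = -1228
Policy A (Z − 29):
  X = 150
  Z = 56 − 29 = 27
  L = 146
  W = 128 − 5·150 − 3·27 − 3·146 = -1141
Change in W: -1141 − (-1228) = 87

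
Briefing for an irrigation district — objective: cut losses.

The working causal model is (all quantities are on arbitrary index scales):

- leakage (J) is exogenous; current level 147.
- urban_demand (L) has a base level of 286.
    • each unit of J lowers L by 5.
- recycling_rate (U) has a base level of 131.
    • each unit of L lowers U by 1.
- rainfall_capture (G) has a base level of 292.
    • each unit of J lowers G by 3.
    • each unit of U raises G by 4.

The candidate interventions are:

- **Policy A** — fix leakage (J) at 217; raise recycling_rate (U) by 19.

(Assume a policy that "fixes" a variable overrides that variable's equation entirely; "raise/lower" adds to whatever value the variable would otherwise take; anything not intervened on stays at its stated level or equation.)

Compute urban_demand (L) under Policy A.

-799

Policy A (J := 217, U + 19):
  J = 217
  L = 286 − 5·217 = -799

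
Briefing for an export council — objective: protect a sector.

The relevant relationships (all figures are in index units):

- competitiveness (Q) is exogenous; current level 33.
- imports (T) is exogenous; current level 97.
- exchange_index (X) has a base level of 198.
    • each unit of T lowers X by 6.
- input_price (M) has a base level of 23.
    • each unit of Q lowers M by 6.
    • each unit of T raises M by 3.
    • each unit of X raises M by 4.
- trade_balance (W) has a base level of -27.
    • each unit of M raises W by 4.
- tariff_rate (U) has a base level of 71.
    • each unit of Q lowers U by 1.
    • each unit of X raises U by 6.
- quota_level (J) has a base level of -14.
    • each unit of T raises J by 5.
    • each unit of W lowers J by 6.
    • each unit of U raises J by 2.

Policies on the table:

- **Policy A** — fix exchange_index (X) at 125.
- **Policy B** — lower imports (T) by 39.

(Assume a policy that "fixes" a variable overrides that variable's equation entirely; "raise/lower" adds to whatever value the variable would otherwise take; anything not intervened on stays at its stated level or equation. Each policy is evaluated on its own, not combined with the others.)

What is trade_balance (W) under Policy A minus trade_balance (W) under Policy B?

4868

Policy A (X := 125):
  Q = 33
  T = 97
  X = 125
  M = 23 − 6·33 + 3·97 + 4·125 = 616
  W = -27 + 4·616 = 2437
Policy B (T − 39):
  Q = 33
  T = 97 − 39 = 58
  X = 198 − 6·58 = -150
  M = 23 − 6·33 + 3·58 + 4·(-150) = -601
  W = -27 + 4·(-601) = -2431
W: 2437 − (-2431) = 4868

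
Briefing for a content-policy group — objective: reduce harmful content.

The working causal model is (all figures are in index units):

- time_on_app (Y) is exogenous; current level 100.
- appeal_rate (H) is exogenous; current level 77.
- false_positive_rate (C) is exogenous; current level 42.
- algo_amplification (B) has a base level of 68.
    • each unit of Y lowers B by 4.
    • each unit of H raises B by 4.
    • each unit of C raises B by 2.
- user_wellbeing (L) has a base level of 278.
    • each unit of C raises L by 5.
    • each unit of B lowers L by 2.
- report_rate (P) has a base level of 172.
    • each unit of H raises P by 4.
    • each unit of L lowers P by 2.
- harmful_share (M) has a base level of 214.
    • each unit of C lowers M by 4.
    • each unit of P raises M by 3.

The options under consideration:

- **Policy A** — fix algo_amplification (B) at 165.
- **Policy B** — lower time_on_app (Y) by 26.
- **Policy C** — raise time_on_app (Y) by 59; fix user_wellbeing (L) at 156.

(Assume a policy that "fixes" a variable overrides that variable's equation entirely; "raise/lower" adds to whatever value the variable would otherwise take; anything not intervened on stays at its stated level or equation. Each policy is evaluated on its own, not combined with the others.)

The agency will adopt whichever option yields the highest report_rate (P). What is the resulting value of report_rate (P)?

Policy A (B := 165):
  Y = 100
  H = 77
  C = 42
  B = 165
  L = 278 + 5·42 − 2·165 = 158
  P = 172 + 4·77 − 2·158 = 164
Policy B (Y − 26):
  Y = 100 − 26 = 74
  H = 77
  C = 42
  B = 68 − 4·74 + 4·77 + 2·42 = 164
  L = 278 + 5·42 − 2·164 = 160
  P = 172 + 4·77 − 2·160 = 160
Policy C (Y + 59, L := 156):
  Y = 100 + 59 = 159
  H = 77
  C = 42
  B = 68 − 4·159 + 4·77 + 2·42 = -176
  L = 156
  P = 172 + 4·77 − 2·156 = 168
Comparing — Policy A: P=164, Policy B: P=160, Policy C: P=168. Highest is 168 (Policy C).

168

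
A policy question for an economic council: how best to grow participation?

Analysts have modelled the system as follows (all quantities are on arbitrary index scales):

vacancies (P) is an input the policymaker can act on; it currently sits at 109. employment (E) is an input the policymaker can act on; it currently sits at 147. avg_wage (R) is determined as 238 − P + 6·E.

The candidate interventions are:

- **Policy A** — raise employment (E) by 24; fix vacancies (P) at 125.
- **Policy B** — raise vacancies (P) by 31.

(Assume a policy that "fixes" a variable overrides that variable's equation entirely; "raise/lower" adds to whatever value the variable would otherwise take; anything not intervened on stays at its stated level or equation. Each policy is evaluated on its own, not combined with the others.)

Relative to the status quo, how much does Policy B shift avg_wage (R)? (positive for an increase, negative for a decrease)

-31

Baseline:
  P = 109
  E = 147
  R = 238 − 109 + 6·147 = 1011
Policy B (P + 31):
  P = 109 + 31 = 140
  E = 147
  R = 238 − 140 + 6·147 = 980
Change in R: 980 − 1011 = -31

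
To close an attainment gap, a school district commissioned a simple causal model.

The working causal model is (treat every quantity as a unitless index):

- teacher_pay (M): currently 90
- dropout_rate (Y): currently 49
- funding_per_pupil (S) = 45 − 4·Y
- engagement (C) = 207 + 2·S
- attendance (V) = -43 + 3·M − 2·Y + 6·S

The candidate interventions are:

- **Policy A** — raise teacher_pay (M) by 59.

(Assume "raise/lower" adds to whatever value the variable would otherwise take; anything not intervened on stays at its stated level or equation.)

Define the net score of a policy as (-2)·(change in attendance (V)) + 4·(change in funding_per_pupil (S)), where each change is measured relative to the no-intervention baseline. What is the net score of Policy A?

Baseline:
  M = 90
  Y = 49
  S = 45 − 4·49 = -151
  V = -43 + 3·90 − 2·49 + 6·(-151) = -777
Policy A (M + 59):
  M = 90 + 59 = 149
  Y = 49
  S = 45 − 4·49 = -151
  V = -43 + 3·149 − 2·49 + 6·(-151) = -600
ΔV = -600 − (-777) = 177; ΔS = -151 − (-151) = 0
Score = (-2)·177 + 4·0 = -354

-354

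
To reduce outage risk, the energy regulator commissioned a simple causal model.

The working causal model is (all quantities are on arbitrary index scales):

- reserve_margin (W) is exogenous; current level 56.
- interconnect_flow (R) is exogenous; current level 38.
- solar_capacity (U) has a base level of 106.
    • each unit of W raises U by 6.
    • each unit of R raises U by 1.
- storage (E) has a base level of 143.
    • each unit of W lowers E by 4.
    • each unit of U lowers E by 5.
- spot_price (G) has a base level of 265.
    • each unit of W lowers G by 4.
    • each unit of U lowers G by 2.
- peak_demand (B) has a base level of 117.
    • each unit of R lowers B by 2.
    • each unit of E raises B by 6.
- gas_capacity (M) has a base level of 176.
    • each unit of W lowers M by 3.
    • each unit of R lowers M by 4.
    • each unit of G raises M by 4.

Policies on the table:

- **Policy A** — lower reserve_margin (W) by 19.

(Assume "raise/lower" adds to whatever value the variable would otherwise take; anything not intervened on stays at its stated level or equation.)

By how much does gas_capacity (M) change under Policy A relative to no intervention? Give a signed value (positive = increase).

Baseline:
  W = 56
  R = 38
  U = 106 + 6·56 + 38 = 480
  G = 265 − 4·56 − 2·480 = -919
  M = 176 − 3·56 − 4·38 + 4·(-919) = -3820
Policy A (W − 19):
  W = 56 − 19 = 37
  R = 38
  U = 106 + 6·37 + 38 = 366
  G = 265 − 4·37 − 2·366 = -615
  M = 176 − 3·37 − 4·38 + 4·(-615) = -2547
Change in M: -2547 − (-3820) = 1273

1273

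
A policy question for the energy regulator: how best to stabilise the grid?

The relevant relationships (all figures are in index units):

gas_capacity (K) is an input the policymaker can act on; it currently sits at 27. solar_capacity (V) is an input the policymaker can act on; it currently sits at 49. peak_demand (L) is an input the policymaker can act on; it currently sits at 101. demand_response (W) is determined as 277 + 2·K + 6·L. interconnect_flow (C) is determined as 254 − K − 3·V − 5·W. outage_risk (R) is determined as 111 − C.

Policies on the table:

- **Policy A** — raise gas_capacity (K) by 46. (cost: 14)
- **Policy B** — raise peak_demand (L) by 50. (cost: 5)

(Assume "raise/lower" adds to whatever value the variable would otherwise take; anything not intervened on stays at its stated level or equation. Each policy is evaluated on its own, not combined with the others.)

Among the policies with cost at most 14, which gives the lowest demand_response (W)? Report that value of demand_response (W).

Policy A (K + 46):
  K = 27 + 46 = 73
  L = 101
  W = 277 + 2·73 + 6·101 = 1029
Policy B (L + 50):
  K = 27
  L = 101 + 50 = 151
  W = 277 + 2·27 + 6·151 = 1237
Comparing — Policy A: W=1029, Policy B: W=1237. Lowest is 1029 (Policy A).

1029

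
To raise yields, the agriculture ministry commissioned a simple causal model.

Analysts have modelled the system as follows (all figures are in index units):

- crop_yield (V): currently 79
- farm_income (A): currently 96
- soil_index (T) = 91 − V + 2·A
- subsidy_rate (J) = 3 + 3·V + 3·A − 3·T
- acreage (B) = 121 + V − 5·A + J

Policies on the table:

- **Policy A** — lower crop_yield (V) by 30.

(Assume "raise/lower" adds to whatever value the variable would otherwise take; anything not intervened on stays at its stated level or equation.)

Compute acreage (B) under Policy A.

-574

Policy A (V − 30):
  V = 79 − 30 = 49
  A = 96
  T = 91 − 49 + 2·96 = 234
  J = 3 + 3·49 + 3·96 − 3·234 = -264
  B = 121 + 49 − 5·96 + (-264) = -574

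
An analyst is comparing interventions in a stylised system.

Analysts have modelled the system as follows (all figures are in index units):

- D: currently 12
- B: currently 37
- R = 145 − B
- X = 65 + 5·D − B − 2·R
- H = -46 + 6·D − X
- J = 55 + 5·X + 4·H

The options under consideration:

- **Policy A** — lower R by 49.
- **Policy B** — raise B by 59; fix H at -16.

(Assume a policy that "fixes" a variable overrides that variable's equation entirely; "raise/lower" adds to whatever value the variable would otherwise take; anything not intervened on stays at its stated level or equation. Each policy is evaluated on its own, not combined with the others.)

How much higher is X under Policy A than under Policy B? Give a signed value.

39

Policy A (R − 49):
  D = 12
  B = 37
  R = 145 − 37 (−49 from intervention) = 59
  X = 65 + 5·12 − 37 − 2·59 = -30
Policy B (B + 59, H := -16):
  D = 12
  B = 37 + 59 = 96
  R = 145 − 96 = 49
  X = 65 + 5·12 − 96 − 2·49 = -69
X: -30 − (-69) = 39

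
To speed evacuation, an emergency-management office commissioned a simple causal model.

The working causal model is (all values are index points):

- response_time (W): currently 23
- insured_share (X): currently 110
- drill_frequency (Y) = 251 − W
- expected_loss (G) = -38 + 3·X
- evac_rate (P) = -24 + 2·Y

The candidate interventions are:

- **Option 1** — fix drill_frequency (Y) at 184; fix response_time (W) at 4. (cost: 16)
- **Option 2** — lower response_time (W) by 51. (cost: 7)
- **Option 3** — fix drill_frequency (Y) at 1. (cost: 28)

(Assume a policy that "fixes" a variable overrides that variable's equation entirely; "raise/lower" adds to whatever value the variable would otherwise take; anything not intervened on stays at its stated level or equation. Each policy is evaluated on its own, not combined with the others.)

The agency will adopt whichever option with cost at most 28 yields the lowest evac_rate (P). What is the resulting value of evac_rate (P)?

Option 1 (Y := 184, W := 4):
  W = 4
  Y = 184
  P = -24 + 2·184 = 344
Option 2 (W − 51):
  W = 23 − 51 = -28
  Y = 251 − (-28) = 279
  P = -24 + 2·279 = 534
Option 3 (Y := 1):
  W = 23
  Y = 1
  P = -24 + 2·1 = -22
Comparing — Option 1: P=344, Option 2: P=534, Option 3: P=-22. Lowest is -22 (Option 3).

-22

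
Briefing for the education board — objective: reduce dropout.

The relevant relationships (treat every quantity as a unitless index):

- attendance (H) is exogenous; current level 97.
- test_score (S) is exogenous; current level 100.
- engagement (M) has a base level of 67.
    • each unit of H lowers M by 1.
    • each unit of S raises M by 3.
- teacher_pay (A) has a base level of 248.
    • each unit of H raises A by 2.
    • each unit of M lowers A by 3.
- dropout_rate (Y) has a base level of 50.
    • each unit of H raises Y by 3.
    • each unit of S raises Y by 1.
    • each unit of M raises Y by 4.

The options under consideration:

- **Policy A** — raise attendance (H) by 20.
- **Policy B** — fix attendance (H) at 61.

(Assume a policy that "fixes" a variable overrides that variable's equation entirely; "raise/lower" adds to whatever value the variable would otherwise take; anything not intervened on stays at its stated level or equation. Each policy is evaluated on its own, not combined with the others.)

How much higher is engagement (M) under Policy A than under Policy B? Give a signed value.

-56

Policy A (H + 20):
  H = 97 + 20 = 117
  S = 100
  M = 67 − 117 + 3·100 = 250
Policy B (H := 61):
  H = 61
  S = 100
  M = 67 − 61 + 3·100 = 306
M: 250 − 306 = -56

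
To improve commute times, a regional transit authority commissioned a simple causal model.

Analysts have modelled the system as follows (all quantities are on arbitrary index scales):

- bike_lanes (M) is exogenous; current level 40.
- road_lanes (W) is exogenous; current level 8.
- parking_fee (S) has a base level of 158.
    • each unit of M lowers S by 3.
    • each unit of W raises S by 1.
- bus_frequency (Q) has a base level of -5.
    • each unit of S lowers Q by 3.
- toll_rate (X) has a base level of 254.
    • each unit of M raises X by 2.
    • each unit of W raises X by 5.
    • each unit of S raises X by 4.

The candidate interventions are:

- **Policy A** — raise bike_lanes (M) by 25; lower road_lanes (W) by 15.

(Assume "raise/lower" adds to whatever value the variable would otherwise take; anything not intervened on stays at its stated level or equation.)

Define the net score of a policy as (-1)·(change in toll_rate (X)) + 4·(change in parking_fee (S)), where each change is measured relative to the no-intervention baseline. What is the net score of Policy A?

Baseline:
  M = 40
  W = 8
  S = 158 − 3·40 + 8 = 46
  X = 254 + 2·40 + 5·8 + 4·46 = 558
Policy A (M + 25, W − 15):
  M = 40 + 25 = 65
  W = 8 − 15 = -7
  S = 158 − 3·65 + (-7) = -44
  X = 254 + 2·65 + 5·(-7) + 4·(-44) = 173
ΔX = 173 − 558 = -385; ΔS = -44 − 46 = -90
Score = (-1)·(-385) + 4·(-90) = 25

25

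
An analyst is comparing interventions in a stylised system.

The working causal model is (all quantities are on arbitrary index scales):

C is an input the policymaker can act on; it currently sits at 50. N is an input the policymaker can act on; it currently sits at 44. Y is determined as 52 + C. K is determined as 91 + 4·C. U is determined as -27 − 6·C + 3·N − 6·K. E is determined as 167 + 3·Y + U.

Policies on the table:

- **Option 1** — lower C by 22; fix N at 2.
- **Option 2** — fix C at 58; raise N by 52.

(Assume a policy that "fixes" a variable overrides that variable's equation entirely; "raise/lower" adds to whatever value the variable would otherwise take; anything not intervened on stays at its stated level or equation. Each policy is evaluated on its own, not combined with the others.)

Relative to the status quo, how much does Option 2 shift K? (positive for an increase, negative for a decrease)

32

Baseline:
  C = 50
  K = 91 + 4·50 = 291
Option 2 (C := 58, N + 52):
  C = 58
  K = 91 + 4·58 = 323
Change in K: 323 − 291 = 32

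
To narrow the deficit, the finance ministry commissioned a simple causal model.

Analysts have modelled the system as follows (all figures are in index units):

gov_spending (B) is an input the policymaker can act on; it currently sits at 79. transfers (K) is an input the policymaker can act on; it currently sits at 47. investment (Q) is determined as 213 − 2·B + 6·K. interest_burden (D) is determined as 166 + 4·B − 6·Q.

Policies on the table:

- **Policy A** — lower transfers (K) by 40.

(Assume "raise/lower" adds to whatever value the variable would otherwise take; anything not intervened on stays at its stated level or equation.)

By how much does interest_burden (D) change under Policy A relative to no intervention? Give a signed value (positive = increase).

1440

Baseline:
  B = 79
  K = 47
  Q = 213 − 2·79 + 6·47 = 337
  D = 166 + 4·79 − 6·337 = -1540
Policy A (K − 40):
  B = 79
  K = 47 − 40 = 7
  Q = 213 − 2·79 + 6·7 = 97
  D = 166 + 4·79 − 6·97 = -100
Change in D: -100 − (-1540) = 1440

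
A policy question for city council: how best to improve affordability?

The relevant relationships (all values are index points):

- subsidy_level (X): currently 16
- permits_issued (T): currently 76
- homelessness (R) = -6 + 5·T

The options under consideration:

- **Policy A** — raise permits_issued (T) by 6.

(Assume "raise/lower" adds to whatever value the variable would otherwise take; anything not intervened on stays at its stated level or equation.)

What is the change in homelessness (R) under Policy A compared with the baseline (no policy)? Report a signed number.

Baseline:
  T = 76
  R = -6 + 5·76 = 374
Policy A (T + 6):
  T = 76 + 6 = 82
  R = -6 + 5·82 = 404
Change in R: 404 − 374 = 30

30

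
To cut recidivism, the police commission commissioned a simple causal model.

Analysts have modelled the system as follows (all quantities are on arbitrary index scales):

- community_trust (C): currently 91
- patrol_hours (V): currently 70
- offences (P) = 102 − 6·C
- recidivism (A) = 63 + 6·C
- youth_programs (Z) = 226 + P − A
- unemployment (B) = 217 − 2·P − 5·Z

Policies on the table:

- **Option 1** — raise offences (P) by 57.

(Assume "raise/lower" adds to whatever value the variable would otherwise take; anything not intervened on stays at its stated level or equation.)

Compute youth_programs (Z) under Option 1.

-770

Option 1 (P + 57):
  C = 91
  P = 102 − 6·91 (+57 from intervention) = -387
  A = 63 + 6·91 = 609
  Z = 226 + (-387) − 609 = -770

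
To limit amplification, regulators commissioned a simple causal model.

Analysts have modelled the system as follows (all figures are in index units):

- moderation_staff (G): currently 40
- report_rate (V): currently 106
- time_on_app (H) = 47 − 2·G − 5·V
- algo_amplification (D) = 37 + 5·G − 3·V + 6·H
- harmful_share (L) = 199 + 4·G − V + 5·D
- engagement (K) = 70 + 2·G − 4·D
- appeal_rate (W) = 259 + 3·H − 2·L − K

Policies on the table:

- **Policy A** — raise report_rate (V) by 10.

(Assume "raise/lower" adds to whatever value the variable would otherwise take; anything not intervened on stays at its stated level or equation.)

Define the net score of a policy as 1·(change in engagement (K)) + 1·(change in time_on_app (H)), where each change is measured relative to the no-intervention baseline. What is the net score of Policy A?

1270

Baseline:
  G = 40
  V = 106
  H = 47 − 2·40 − 5·106 = -563
  D = 37 + 5·40 − 3·106 + 6·(-563) = -3459
  K = 70 + 2·40 − 4·(-3459) = 13986
Policy A (V + 10):
  G = 40
  V = 106 + 10 = 116
  H = 47 − 2·40 − 5·116 = -613
  D = 37 + 5·40 − 3·116 + 6·(-613) = -3789
  K = 70 + 2·40 − 4·(-3789) = 15306
ΔK = 15306 − 13986 = 1320; ΔH = -613 − (-563) = -50
Score = 1·1320 + 1·(-50) = 1270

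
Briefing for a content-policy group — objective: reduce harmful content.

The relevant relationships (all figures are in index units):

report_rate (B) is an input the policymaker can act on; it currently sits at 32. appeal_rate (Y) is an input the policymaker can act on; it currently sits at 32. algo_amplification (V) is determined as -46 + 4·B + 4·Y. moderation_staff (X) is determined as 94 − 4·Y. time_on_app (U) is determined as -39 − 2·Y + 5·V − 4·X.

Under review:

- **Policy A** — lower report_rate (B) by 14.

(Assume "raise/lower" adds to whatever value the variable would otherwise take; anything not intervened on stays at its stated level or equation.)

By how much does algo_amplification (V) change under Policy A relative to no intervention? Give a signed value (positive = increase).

Baseline:
  B = 32
  Y = 32
  V = -46 + 4·32 + 4·32 = 210
Policy A (B − 14):
  B = 32 − 14 = 18
  Y = 32
  V = -46 + 4·18 + 4·32 = 154
Change in V: 154 − 210 = -56

-56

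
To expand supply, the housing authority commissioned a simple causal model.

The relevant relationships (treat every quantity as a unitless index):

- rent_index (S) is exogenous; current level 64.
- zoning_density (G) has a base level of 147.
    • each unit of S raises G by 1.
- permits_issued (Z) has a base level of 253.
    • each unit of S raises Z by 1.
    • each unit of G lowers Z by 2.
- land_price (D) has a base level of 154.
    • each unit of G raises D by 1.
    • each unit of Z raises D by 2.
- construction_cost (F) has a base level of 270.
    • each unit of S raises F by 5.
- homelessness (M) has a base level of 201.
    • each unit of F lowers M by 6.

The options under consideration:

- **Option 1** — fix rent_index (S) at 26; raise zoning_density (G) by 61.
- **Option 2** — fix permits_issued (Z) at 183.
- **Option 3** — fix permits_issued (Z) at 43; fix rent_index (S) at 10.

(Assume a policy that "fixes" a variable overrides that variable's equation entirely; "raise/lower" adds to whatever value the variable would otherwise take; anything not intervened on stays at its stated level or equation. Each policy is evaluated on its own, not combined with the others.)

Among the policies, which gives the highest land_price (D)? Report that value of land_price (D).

Option 1 (S := 26, G + 61):
  S = 26
  G = 147 + 26 (+61 from intervention) = 234
  Z = 253 + 26 − 2·234 = -189
  D = 154 + 234 + 2·(-189) = 10
Option 2 (Z := 183):
  S = 64
  G = 147 + 64 = 211
  Z = 183
  D = 154 + 211 + 2·183 = 731
Option 3 (Z := 43, S := 10):
  S = 10
  G = 147 + 10 = 157
  Z = 43
  D = 154 + 157 + 2·43 = 397
Comparing — Option 1: D=10, Option 2: D=731, Option 3: D=397. Highest is 731 (Option 2).

731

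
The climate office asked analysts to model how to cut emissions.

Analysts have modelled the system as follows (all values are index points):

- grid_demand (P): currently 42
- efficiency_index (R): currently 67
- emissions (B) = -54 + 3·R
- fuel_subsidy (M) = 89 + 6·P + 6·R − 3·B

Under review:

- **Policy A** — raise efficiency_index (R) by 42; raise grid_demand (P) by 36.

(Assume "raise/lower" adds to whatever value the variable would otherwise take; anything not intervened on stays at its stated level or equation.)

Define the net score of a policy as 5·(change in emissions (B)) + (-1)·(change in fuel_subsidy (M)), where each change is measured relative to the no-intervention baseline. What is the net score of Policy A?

Baseline:
  P = 42
  R = 67
  B = -54 + 3·67 = 147
  M = 89 + 6·42 + 6·67 − 3·147 = 302
Policy A (R + 42, P + 36):
  P = 42 + 36 = 78
  R = 67 + 42 = 109
  B = -54 + 3·109 = 273
  M = 89 + 6·78 + 6·109 − 3·273 = 392
ΔB = 273 − 147 = 126; ΔM = 392 − 302 = 90
Score = 5·126 + (-1)·90 = 540

540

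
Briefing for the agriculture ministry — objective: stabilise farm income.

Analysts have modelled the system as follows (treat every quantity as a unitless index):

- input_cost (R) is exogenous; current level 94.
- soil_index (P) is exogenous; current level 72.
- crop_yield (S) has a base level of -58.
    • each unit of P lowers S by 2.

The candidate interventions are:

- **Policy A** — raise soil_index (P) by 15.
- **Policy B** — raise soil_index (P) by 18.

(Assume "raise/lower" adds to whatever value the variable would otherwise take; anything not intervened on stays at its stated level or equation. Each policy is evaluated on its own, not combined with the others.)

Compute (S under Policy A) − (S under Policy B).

6

Policy A (P + 15):
  P = 72 + 15 = 87
  S = -58 − 2·87 = -232
Policy B (P + 18):
  P = 72 + 18 = 90
  S = -58 − 2·90 = -238
S: -232 − (-238) = 6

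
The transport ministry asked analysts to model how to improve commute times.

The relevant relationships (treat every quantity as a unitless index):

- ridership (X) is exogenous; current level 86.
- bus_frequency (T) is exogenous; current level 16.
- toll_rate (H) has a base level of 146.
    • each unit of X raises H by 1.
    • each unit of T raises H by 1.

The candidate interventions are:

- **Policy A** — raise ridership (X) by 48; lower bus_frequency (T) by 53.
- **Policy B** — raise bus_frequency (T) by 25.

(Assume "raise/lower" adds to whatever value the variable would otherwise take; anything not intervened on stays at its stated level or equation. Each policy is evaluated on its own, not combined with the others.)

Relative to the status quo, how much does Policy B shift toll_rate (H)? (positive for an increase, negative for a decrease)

Baseline:
  X = 86
  T = 16
  H = 146 + 86 + 16 = 248
Policy B (T + 25):
  X = 86
  T = 16 + 25 = 41
  H = 146 + 86 + 41 = 273
Change in H: 273 − 248 = 25

25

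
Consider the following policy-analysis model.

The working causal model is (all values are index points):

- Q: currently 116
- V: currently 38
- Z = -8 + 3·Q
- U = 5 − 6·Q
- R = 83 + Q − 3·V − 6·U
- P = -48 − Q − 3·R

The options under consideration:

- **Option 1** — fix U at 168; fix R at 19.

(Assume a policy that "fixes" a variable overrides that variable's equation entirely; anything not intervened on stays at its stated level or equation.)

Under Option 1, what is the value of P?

Option 1 (U := 168, R := 19):
  Q = 116
  V = 38
  U = 168
  R = 19
  P = -48 − 116 − 3·19 = -221

-221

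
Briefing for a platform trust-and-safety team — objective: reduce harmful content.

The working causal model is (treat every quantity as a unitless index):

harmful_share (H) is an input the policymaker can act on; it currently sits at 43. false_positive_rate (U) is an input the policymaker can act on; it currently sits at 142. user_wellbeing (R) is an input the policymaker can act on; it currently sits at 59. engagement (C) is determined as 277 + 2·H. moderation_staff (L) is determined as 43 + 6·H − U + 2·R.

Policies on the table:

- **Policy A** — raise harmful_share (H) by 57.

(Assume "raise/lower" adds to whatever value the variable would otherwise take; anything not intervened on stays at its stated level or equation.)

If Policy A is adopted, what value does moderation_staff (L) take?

619

Policy A (H + 57):
  H = 43 + 57 = 100
  U = 142
  R = 59
  L = 43 + 6·100 − 142 + 2·59 = 619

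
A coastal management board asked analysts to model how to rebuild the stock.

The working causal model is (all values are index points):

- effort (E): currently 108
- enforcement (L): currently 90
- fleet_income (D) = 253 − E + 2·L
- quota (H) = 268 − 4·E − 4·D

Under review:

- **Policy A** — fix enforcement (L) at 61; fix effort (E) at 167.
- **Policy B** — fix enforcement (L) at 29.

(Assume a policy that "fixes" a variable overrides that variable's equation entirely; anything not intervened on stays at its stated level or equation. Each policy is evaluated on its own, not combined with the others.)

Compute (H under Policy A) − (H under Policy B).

Policy A (L := 61, E := 167):
  E = 167
  L = 61
  D = 253 − 167 + 2·61 = 208
  H = 268 − 4·167 − 4·208 = -1232
Policy B (L := 29):
  E = 108
  L = 29
  D = 253 − 108 + 2·29 = 203
  H = 268 − 4·108 − 4·203 = -976
H: -1232 − (-976) = -256

-256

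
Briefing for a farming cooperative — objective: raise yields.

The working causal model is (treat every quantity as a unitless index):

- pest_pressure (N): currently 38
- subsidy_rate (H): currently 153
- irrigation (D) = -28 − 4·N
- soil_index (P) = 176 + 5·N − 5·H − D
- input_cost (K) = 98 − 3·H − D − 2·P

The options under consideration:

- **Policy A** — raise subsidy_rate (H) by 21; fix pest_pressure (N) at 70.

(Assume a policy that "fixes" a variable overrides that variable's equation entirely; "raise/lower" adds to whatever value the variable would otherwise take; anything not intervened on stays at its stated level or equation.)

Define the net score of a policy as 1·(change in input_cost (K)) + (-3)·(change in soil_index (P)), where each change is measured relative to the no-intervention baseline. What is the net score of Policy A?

-850

Baseline:
  N = 38
  H = 153
  D = -28 − 4·38 = -180
  P = 176 + 5·38 − 5·153 − (-180) = -219
  K = 98 − 3·153 − (-180) − 2·(-219) = 257
Policy A (H + 21, N := 70):
  N = 70
  H = 153 + 21 = 174
  D = -28 − 4·70 = -308
  P = 176 + 5·70 − 5·174 − (-308) = -36
  K = 98 − 3·174 − (-308) − 2·(-36) = -44
ΔK = -44 − 257 = -301; ΔP = -36 − (-219) = 183
Score = 1·(-301) + (-3)·183 = -850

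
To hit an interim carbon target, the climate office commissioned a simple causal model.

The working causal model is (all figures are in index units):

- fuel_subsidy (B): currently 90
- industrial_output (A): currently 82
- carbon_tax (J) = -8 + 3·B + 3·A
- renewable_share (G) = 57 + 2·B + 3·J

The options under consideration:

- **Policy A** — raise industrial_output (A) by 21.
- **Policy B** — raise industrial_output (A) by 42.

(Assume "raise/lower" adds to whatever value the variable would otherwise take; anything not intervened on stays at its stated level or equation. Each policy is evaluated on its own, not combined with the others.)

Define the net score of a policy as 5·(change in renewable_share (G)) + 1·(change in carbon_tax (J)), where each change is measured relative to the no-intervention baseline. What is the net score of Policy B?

Baseline:
  B = 90
  A = 82
  J = -8 + 3·90 + 3·82 = 508
  G = 57 + 2·90 + 3·508 = 1761
Policy B (A + 42):
  B = 90
  A = 82 + 42 = 124
  J = -8 + 3·90 + 3·124 = 634
  G = 57 + 2·90 + 3·634 = 2139
ΔG = 2139 − 1761 = 378; ΔJ = 634 − 508 = 126
Score = 5·378 + 1·126 = 2016

2016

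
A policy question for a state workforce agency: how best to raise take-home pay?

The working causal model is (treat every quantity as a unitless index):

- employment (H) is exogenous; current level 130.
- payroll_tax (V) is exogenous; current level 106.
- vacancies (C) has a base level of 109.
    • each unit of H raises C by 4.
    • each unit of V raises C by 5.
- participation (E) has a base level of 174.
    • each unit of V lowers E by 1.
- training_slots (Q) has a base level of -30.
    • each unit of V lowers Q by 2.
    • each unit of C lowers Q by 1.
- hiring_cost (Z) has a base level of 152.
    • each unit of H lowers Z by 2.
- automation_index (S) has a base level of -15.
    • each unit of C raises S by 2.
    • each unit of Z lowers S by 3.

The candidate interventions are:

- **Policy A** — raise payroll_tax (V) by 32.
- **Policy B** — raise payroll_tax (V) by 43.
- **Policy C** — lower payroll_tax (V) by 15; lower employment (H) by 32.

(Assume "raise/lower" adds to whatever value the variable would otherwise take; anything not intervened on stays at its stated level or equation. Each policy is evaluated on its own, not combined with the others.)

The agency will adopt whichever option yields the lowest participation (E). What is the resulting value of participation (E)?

25

Policy A (V + 32):
  V = 106 + 32 = 138
  E = 174 − 138 = 36
Policy B (V + 43):
  V = 106 + 43 = 149
  E = 174 − 149 = 25
Policy C (V − 15, H − 32):
  V = 106 − 15 = 91
  E = 174 − 91 = 83
Comparing — Policy A: E=36, Policy B: E=25, Policy C: E=83. Lowest is 25 (Policy B).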